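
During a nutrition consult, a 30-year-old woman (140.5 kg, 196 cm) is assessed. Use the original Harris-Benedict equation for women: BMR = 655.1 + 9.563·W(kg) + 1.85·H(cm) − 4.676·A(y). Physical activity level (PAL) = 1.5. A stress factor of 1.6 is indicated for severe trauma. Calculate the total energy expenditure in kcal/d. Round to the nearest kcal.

Harris-Benedict: BMR = 655.1 + 9.563(140.5) + 1.85(196) − 4.676(30) = 2221.0215 kcal/day.
TEE = BMR × activity factor = 2221.0215 × 1.5 = 3331.5323 kcal/day.
Apply stress factor: 3331.5323 × 1.6 = 5330.4516 kcal/day.

5330 kcal/d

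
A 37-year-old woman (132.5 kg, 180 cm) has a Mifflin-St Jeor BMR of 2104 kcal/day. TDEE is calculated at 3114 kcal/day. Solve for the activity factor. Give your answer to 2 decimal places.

Activity factor = TEE ÷ BMR = 3114 ÷ 2104 = 1.48.

1.48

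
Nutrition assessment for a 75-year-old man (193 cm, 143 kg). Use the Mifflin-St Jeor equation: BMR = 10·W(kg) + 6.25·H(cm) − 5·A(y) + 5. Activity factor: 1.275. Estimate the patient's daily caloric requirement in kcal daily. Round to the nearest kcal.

Mifflin-St Jeor (male): BMR = 10(143) + 6.25(193) − 5(75) + 5 = 1430 + 1206.25 − 375 + 5 = 2266.25 kcal/day.
TEE = BMR × activity factor = 2266.25 × 1.275 = 2889.4688 kcal/day.

2889 kcal daily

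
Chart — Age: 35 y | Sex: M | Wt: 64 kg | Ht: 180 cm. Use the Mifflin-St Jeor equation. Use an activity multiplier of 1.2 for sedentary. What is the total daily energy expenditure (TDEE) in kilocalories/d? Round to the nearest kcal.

1914 kilocalories/d

Mifflin-St Jeor (male): BMR = 10(64) + 6.25(180) − 5(35) + 5 = 640 + 1125 − 175 + 5 = 1595 kcal/day.
TEE = BMR × activity factor = 1595 × 1.2 = 1914 kcal/day.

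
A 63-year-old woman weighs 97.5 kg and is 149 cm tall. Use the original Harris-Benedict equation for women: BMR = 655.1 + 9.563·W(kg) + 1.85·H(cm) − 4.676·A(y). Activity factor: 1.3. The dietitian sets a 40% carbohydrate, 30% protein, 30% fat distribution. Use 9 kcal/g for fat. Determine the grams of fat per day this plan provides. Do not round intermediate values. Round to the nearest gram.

Harris-Benedict: BMR = 655.1 + 9.563(97.5) + 1.85(149) − 4.676(63) = 1568.5545 kcal/day.
TEE = 1568.5545 × 1.3 = 2039.1209 kcal/day.
Fat energy = 30% × 2039.1209 = 611.7363 kcal.
Fat = 611.7363 ÷ 9 kcal/g = 67.9707 g.

68 g/day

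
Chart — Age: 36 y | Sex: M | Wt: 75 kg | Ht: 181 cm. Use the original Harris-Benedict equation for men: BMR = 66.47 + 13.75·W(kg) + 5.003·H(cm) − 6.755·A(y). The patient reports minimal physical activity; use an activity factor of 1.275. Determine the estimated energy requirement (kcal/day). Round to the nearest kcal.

2244 kcal/day

Harris-Benedict: BMR = 66.47 + 13.75(75) + 5.003(181) − 6.755(36) = 1760.083 kcal/day.
TEE = BMR × activity factor = 1760.083 × 1.275 = 2244.1058 kcal/day.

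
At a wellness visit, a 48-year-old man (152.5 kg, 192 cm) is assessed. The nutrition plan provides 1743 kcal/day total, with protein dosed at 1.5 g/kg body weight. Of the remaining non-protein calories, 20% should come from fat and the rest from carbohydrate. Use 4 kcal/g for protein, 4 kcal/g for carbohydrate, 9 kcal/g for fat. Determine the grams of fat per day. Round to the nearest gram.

Protein = 1.5 × 152.5 = 228.75 g → 228.75 × 4 = 915 kcal.
Non-protein calories = 1743 − 915 = 828 kcal.
Fat: 20% × 828 = 165.6 kcal; carbohydrate: 662.4 kcal.
Fat: 165.6 kcal ÷ 9 kcal/g = 18.4 g.

18 g/day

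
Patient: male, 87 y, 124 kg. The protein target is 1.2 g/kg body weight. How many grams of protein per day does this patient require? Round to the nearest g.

Protein = 1.2 g/kg × 124 kg = 148.8 g/day.

149 g/day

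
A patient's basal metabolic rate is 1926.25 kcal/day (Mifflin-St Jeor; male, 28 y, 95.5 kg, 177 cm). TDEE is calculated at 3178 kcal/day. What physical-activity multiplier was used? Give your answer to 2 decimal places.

1.65

Activity factor = TEE ÷ BMR = 3178 ÷ 1926.25 = 1.65.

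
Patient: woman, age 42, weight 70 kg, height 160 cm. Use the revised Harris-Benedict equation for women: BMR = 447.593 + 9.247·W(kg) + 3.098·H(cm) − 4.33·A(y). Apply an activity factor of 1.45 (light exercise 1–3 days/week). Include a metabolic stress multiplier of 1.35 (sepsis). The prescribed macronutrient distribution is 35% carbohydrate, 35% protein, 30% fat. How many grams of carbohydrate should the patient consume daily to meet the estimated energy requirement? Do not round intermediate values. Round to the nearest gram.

Harris-Benedict: BMR = 447.593 + 9.247(70) + 3.098(160) − 4.33(42) = 1408.703 kcal/day.
TEE = 1408.703 × 1.45 = 2042.6194 kcal/day.
With stress factor 1.35: 2042.6194 × 1.35 = 2757.5361 kcal/day.
Carbohydrate energy = 35% × 2757.5361 = 965.1376 kcal.
Carbohydrate = 965.1376 ÷ 4 kcal/g = 241.2844 g.

241 g/day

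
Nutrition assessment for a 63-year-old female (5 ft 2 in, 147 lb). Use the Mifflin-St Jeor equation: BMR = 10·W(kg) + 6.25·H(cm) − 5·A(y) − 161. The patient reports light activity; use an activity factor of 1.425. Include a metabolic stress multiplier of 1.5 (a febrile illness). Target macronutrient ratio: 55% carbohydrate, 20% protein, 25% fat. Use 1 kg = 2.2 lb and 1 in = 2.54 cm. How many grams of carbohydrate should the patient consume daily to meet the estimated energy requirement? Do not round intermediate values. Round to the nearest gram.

346 g/day

Convert to metric: weight = 147 ÷ 2.2 = 66.8182 kg; height = (5×12 + 2) × 2.54 = 62 × 2.54 = 157.48 cm.
Mifflin-St Jeor (female): BMR = 10(66.8182) + 6.25(157.48) − 5(63) − 161 = 668.1818 + 984.25 − 315 − 161 = 1176.4318 kcal/day.
TEE = 1176.4318 × 1.425 = 1676.4153 kcal/day.
With stress factor 1.5: 1676.4153 × 1.5 = 2514.623 kcal/day.
Carbohydrate energy = 55% × 2514.623 = 1383.0427 kcal.
Carbohydrate = 1383.0427 ÷ 4 kcal/g = 345.7607 g.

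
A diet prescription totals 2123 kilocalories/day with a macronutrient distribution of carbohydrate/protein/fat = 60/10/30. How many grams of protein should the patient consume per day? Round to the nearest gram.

53 g/day

Protein energy = 10% × 2123 = 212.3 kcal.
At 4 kcal/g: 212.3 ÷ 4 = 53.075 g.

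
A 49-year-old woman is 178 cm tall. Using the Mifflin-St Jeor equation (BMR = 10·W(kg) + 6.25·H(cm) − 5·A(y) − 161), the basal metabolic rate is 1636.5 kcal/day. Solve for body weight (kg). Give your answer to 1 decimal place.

1636.5 = 10·W + 6.25(178) − 5(49) − 161
10·W = 1636.5 − 706.5 = 930, so W = 93 kg.

93.0 kg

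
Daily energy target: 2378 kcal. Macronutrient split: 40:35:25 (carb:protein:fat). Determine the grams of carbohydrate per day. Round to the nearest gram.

Carbohydrate energy = 40% × 2378 = 951.2 kcal.
At 4 kcal/g: 951.2 ÷ 4 = 237.8 g.

238 g/day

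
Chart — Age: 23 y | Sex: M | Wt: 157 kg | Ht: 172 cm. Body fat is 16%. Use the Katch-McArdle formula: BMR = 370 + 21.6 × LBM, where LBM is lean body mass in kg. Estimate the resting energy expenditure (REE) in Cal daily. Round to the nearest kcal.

3219 Cal daily

LBM = 157 × (1 − 0.16) = 131.88 kg. Katch-McArdle: BMR = 370 + 21.6 × 131.88 = 3218.608 kcal/day.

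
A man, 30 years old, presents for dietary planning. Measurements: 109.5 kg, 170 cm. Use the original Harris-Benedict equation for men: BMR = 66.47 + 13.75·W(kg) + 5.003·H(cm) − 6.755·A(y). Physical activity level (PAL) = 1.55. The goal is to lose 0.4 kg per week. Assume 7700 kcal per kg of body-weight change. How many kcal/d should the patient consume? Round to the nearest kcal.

Harris-Benedict: BMR = 66.47 + 13.75(109.5) + 5.003(170) − 6.755(30) = 2219.955 kcal/day.
TEE = 2219.955 × 1.55 = 3440.9303 kcal/day.
Required daily deficit = 0.4 × 7700 ÷ 7 = 440 kcal/day.
Target intake = 3440.9303 − 440 = 3000.9303 kcal/day.

3001 kcal/d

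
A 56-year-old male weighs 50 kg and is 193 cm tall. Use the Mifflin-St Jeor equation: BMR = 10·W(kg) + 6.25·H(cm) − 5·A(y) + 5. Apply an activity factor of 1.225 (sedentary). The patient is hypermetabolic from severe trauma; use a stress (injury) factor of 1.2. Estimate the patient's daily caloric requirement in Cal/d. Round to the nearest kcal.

Mifflin-St Jeor (male): BMR = 10(50) + 6.25(193) − 5(56) + 5 = 500 + 1206.25 − 280 + 5 = 1431.25 kcal/day.
TEE = BMR × activity factor = 1431.25 × 1.225 = 1753.2813 kcal/day.
Apply stress factor: 1753.2813 × 1.2 = 2103.9375 kcal/day.

2104 Cal/d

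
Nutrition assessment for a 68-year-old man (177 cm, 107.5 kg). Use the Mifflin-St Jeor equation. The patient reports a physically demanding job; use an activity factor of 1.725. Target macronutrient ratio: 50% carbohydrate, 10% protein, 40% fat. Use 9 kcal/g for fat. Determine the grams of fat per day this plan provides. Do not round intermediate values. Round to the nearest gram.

142 g/day

Mifflin-St Jeor (male): BMR = 10(107.5) + 6.25(177) − 5(68) + 5 = 1075 + 1106.25 − 340 + 5 = 1846.25 kcal/day.
TEE = 1846.25 × 1.725 = 3184.7813 kcal/day.
Fat energy = 40% × 3184.7813 = 1273.9125 kcal.
Fat = 1273.9125 ÷ 9 kcal/g = 141.5458 g.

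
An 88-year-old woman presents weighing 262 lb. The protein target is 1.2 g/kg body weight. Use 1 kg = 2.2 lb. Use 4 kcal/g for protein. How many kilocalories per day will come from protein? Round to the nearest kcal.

572 kcal/day

Weight in kg = 262 ÷ 2.2 = 119.0909 kg.
Protein = 1.2 g/kg × 119.0909 kg = 142.9091 g/day.
Protein energy = 142.9091 g × 4 kcal/g = 571.6364 kcal/day.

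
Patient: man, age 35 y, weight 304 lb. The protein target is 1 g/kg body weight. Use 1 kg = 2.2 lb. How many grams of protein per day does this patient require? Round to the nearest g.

138 g/day

Weight in kg = 304 ÷ 2.2 = 138.1818 kg.
Protein = 1 g/kg × 138.1818 kg = 138.1818 g/day.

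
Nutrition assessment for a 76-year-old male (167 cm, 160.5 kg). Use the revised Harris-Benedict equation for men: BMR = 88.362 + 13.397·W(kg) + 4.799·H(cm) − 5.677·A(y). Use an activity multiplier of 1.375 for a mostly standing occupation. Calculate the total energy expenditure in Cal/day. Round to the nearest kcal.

3587 Cal/day

Harris-Benedict: BMR = 88.362 + 13.397(160.5) + 4.799(167) − 5.677(76) = 2608.5615 kcal/day.
TEE = BMR × activity factor = 2608.5615 × 1.375 = 3586.7721 kcal/day.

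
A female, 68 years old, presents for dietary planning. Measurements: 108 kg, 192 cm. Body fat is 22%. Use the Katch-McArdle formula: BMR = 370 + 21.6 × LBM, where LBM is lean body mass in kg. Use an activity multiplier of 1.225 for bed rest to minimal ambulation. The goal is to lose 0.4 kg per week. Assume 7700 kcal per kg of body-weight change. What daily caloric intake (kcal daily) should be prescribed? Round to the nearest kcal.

LBM = 108 × (1 − 0.22) = 84.24 kg. Katch-McArdle: BMR = 370 + 21.6 × 84.24 = 2189.584 kcal/day.
TEE = 2189.584 × 1.225 = 2682.2404 kcal/day.
Required daily deficit = 0.4 × 7700 ÷ 7 = 440 kcal/day.
Target intake = 2682.2404 − 440 = 2242.2404 kcal/day.

2242 kcal daily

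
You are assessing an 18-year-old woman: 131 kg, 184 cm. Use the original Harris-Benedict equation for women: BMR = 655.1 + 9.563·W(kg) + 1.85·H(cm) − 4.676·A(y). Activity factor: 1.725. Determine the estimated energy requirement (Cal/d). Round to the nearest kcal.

3733 Cal/d

Harris-Benedict: BMR = 655.1 + 9.563(131) + 1.85(184) − 4.676(18) = 2164.085 kcal/day.
TEE = BMR × activity factor = 2164.085 × 1.725 = 3733.0466 kcal/day.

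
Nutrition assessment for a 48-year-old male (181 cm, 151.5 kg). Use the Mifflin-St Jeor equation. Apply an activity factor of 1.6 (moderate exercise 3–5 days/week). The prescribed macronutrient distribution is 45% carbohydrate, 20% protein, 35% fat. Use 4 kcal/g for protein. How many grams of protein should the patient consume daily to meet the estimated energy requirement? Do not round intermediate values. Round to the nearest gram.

Mifflin-St Jeor (male): BMR = 10(151.5) + 6.25(181) − 5(48) + 5 = 1515 + 1131.25 − 240 + 5 = 2411.25 kcal/day.
TEE = 2411.25 × 1.6 = 3858 kcal/day.
Protein energy = 20% × 3858 = 771.6 kcal.
Protein = 771.6 ÷ 4 kcal/g = 192.9 g.

193 g/day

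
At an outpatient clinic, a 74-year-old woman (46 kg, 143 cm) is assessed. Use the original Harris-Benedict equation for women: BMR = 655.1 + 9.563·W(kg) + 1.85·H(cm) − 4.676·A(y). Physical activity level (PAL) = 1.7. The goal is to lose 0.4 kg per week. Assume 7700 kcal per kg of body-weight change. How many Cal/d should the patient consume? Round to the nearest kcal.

Harris-Benedict: BMR = 655.1 + 9.563(46) + 1.85(143) − 4.676(74) = 1013.524 kcal/day.
TEE = 1013.524 × 1.7 = 1722.9908 kcal/day.
Required daily deficit = 0.4 × 7700 ÷ 7 = 440 kcal/day.
Target intake = 1722.9908 − 440 = 1282.9908 kcal/day.

1283 Cal/d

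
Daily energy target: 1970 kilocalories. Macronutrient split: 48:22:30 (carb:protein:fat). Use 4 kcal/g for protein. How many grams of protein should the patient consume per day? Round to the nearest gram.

108 g/day

Protein energy = 22% × 1970 = 433.4 kcal.
At 4 kcal/g: 433.4 ÷ 4 = 108.35 g.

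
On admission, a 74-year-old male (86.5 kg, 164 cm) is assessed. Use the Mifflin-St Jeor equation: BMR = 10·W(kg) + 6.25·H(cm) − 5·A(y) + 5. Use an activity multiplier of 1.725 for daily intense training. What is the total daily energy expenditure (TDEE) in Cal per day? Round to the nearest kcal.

Mifflin-St Jeor (male): BMR = 10(86.5) + 6.25(164) − 5(74) + 5 = 865 + 1025 − 370 + 5 = 1525 kcal/day.
TEE = BMR × activity factor = 1525 × 1.725 = 2630.625 kcal/day.

2631 Cal per day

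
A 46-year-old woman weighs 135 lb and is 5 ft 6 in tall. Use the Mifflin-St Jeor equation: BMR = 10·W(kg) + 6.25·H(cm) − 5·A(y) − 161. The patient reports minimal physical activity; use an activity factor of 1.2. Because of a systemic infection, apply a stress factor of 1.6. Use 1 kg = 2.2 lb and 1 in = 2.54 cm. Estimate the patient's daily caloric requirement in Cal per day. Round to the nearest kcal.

Convert to metric: weight = 135 ÷ 2.2 = 61.3636 kg; height = (5×12 + 6) × 2.54 = 66 × 2.54 = 167.64 cm.
Mifflin-St Jeor (female): BMR = 10(61.3636) + 6.25(167.64) − 5(46) − 161 = 613.6364 + 1047.75 − 230 − 161 = 1270.3864 kcal/day.
TEE = BMR × activity factor = 1270.3864 × 1.2 = 1524.4636 kcal/day.
Apply stress factor: 1524.4636 × 1.6 = 2439.1418 kcal/day.

2439 Cal per day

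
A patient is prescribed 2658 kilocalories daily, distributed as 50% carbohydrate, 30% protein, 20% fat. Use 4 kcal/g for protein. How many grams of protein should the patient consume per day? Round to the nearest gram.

199 g/day

Protein energy = 30% × 2658 = 797.4 kcal.
At 4 kcal/g: 797.4 ÷ 4 = 199.35 g.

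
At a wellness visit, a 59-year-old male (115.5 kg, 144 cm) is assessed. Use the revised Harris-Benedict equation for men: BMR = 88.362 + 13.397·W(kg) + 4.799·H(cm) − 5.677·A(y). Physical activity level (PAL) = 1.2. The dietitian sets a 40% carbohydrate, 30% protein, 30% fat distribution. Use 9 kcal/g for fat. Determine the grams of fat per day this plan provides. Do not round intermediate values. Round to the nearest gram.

Harris-Benedict: BMR = 88.362 + 13.397(115.5) + 4.799(144) − 5.677(59) = 1991.8285 kcal/day.
TEE = 1991.8285 × 1.2 = 2390.1942 kcal/day.
Fat energy = 30% × 2390.1942 = 717.0583 kcal.
Fat = 717.0583 ÷ 9 kcal/g = 79.6731 g.

80 g/day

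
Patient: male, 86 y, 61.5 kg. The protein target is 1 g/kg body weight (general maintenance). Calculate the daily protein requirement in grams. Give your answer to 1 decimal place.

Protein = 1 g/kg × 61.5 kg = 61.5 g/day.

61.5 g/day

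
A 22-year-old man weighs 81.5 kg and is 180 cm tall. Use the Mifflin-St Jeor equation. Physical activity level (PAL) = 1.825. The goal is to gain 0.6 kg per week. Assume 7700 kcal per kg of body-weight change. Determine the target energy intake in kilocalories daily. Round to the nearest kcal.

4009 kilocalories daily

Mifflin-St Jeor (male): BMR = 10(81.5) + 6.25(180) − 5(22) + 5 = 815 + 1125 − 110 + 5 = 1835 kcal/day.
TEE = 1835 × 1.825 = 3348.875 kcal/day.
Required daily surplus = 0.6 × 7700 ÷ 7 = 660 kcal/day.
Target intake = 3348.875 + 660 = 4008.875 kcal/day.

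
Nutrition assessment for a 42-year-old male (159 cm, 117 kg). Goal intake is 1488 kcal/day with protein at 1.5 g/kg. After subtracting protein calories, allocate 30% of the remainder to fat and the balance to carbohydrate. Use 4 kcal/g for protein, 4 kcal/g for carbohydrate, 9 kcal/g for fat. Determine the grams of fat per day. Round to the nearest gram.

26 g/day

Protein = 1.5 × 117 = 175.5 g → 175.5 × 4 = 702 kcal.
Non-protein calories = 1488 − 702 = 786 kcal.
Fat: 30% × 786 = 235.8 kcal; carbohydrate: 550.2 kcal.
Fat: 235.8 kcal ÷ 9 kcal/g = 26.2 g.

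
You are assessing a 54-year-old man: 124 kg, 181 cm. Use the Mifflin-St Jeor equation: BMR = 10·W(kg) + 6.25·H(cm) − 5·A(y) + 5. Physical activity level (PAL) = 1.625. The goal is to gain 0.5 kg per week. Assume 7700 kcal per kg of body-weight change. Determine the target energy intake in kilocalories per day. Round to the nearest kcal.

Mifflin-St Jeor (male): BMR = 10(124) + 6.25(181) − 5(54) + 5 = 1240 + 1131.25 − 270 + 5 = 2106.25 kcal/day.
TEE = 2106.25 × 1.625 = 3422.6563 kcal/day.
Required daily surplus = 0.5 × 7700 ÷ 7 = 550 kcal/day.
Target intake = 3422.6563 + 550 = 3972.6563 kcal/day.

3973 kilocalories per day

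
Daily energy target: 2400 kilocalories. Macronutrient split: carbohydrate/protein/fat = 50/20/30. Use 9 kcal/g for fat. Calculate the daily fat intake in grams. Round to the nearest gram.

80 g/day

Fat energy = 30% × 2400 = 720 kcal.
At 9 kcal/g: 720 ÷ 9 = 80 g.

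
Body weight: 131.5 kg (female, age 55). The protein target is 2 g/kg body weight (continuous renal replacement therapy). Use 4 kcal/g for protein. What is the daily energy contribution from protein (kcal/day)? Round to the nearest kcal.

Protein = 2 g/kg × 131.5 kg = 263 g/day.
Protein energy = 263 g × 4 kcal/g = 1052 kcal/day.

1052 kcal/day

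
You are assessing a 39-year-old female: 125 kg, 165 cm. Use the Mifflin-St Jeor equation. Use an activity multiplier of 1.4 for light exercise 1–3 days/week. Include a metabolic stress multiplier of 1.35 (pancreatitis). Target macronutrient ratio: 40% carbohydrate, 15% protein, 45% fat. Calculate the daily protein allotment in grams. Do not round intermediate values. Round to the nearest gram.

136 g/day

Mifflin-St Jeor (female): BMR = 10(125) + 6.25(165) − 5(39) − 161 = 1250 + 1031.25 − 195 − 161 = 1925.25 kcal/day.
TEE = 1925.25 × 1.4 = 2695.35 kcal/day.
With stress factor 1.35: 2695.35 × 1.35 = 3638.7225 kcal/day.
Protein energy = 15% × 3638.7225 = 545.8084 kcal.
Protein = 545.8084 ÷ 4 kcal/g = 136.4521 g.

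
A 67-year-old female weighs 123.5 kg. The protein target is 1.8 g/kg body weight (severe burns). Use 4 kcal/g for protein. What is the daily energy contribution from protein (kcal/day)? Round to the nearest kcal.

889 kcal/day

Protein = 1.8 g/kg × 123.5 kg = 222.3 g/day.
Protein energy = 222.3 g × 4 kcal/g = 889.2 kcal/day.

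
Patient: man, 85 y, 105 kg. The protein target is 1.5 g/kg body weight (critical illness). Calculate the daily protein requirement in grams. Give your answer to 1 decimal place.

Protein = 1.5 g/kg × 105 kg = 157.5 g/day.

157.5 g/day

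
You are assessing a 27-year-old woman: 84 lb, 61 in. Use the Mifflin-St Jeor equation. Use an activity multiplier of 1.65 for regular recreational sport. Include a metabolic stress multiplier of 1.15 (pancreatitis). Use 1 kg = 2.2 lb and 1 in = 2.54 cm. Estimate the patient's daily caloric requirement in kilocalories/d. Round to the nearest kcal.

2000 kilocalories/d

Convert to metric: weight = 84 ÷ 2.2 = 38.1818 kg; height = 61 × 2.54 = 154.94 cm.
Mifflin-St Jeor (female): BMR = 10(38.1818) + 6.25(154.94) − 5(27) − 161 = 381.8182 + 968.375 − 135 − 161 = 1054.1932 kcal/day.
TEE = BMR × activity factor = 1054.1932 × 1.65 = 1739.4188 kcal/day.
Apply stress factor: 1739.4188 × 1.15 = 2000.3316 kcal/day.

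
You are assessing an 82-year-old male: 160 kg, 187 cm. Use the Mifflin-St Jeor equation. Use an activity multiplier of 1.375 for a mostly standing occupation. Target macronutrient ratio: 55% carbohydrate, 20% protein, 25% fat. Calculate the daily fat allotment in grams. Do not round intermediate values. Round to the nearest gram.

Mifflin-St Jeor (male): BMR = 10(160) + 6.25(187) − 5(82) + 5 = 1600 + 1168.75 − 410 + 5 = 2363.75 kcal/day.
TEE = 2363.75 × 1.375 = 3250.1563 kcal/day.
Fat energy = 25% × 3250.1563 = 812.5391 kcal.
Fat = 812.5391 ÷ 9 kcal/g = 90.2821 g.

90 g/day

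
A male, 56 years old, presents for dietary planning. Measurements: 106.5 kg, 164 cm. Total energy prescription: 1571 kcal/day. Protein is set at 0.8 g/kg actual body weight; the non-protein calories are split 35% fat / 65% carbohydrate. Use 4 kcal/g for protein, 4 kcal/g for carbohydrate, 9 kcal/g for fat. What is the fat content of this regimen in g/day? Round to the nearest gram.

Protein = 0.8 × 106.5 = 85.2 g → 85.2 × 4 = 340.8 kcal.
Non-protein calories = 1571 − 340.8 = 1230.2 kcal.
Fat: 35% × 1230.2 = 430.57 kcal; carbohydrate: 799.63 kcal.
Fat: 430.57 kcal ÷ 9 kcal/g = 47.8411 g.

48 g/day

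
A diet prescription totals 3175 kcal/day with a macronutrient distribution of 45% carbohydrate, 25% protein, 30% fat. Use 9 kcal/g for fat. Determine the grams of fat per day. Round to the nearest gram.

Fat energy = 30% × 3175 = 952.5 kcal.
At 9 kcal/g: 952.5 ÷ 9 = 105.8333 g.

106 g/day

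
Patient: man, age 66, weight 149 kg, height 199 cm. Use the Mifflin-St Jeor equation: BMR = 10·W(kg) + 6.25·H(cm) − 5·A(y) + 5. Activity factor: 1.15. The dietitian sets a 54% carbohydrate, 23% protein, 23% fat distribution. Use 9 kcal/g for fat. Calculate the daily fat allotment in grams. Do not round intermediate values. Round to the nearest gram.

Mifflin-St Jeor (male): BMR = 10(149) + 6.25(199) − 5(66) + 5 = 1490 + 1243.75 − 330 + 5 = 2408.75 kcal/day.
TEE = 2408.75 × 1.15 = 2770.0625 kcal/day.
Fat energy = 23% × 2770.0625 = 637.1144 kcal.
Fat = 637.1144 ÷ 9 kcal/g = 70.7905 g.

71 g/day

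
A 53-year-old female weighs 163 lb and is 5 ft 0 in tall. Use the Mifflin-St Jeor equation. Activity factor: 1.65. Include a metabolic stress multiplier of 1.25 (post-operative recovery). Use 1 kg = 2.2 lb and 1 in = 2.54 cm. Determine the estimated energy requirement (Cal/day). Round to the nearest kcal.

Convert to metric: weight = 163 ÷ 2.2 = 74.0909 kg; height = (5×12 + 0) × 2.54 = 60 × 2.54 = 152.4 cm.
Mifflin-St Jeor (female): BMR = 10(74.0909) + 6.25(152.4) − 5(53) − 161 = 740.9091 + 952.5 − 265 − 161 = 1267.4091 kcal/day.
TEE = BMR × activity factor = 1267.4091 × 1.65 = 2091.225 kcal/day.
Apply stress factor: 2091.225 × 1.25 = 2614.0313 kcal/day.

2614 Cal/day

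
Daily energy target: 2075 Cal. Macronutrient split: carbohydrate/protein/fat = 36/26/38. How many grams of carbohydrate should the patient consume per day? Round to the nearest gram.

187 g/day

Carbohydrate energy = 36% × 2075 = 747 kcal.
At 4 kcal/g: 747 ÷ 4 = 186.75 g.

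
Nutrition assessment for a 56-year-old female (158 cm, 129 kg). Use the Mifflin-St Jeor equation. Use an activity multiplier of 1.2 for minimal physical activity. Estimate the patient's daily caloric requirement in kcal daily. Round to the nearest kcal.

2204 kcal daily

Mifflin-St Jeor (female): BMR = 10(129) + 6.25(158) − 5(56) − 161 = 1290 + 987.5 − 280 − 161 = 1836.5 kcal/day.
TEE = BMR × activity factor = 1836.5 × 1.2 = 2203.8 kcal/day.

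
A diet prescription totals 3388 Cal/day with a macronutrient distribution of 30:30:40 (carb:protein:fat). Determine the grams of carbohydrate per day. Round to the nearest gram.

254 g/day

Carbohydrate energy = 30% × 3388 = 1016.4 kcal.
At 4 kcal/g: 1016.4 ÷ 4 = 254.1 g.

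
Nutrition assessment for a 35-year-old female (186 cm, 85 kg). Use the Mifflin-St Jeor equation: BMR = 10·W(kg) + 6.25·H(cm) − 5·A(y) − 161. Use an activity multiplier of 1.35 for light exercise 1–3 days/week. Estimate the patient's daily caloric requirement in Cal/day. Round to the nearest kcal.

2263 Cal/day

Mifflin-St Jeor (female): BMR = 10(85) + 6.25(186) − 5(35) − 161 = 850 + 1162.5 − 175 − 161 = 1676.5 kcal/day.
TEE = BMR × activity factor = 1676.5 × 1.35 = 2263.275 kcal/day.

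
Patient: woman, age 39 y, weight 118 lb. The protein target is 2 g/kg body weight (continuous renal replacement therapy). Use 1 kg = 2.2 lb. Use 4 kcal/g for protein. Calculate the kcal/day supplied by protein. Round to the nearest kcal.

Weight in kg = 118 ÷ 2.2 = 53.6364 kg.
Protein = 2 g/kg × 53.6364 kg = 107.2727 g/day.
Protein energy = 107.2727 g × 4 kcal/g = 429.0909 kcal/day.

429 kcal/day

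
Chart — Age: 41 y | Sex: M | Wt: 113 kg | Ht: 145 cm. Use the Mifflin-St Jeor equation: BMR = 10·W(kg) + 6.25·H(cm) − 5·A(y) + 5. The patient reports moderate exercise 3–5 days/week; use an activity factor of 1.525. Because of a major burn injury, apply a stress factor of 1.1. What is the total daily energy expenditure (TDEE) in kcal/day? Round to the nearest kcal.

Mifflin-St Jeor (male): BMR = 10(113) + 6.25(145) − 5(41) + 5 = 1130 + 906.25 − 205 + 5 = 1836.25 kcal/day.
TEE = BMR × activity factor = 1836.25 × 1.525 = 2800.2813 kcal/day.
Apply stress factor: 2800.2813 × 1.1 = 3080.3094 kcal/day.

3080 kcal/day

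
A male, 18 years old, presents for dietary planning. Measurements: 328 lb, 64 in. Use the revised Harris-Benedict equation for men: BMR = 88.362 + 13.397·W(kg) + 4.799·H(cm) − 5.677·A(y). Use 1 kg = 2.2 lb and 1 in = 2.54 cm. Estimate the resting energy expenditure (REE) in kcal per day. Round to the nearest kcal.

2764 kcal per day

Convert to metric: weight = 328 ÷ 2.2 = 149.0909 kg; height = 64 × 2.54 = 162.56 cm.
Harris-Benedict: BMR = 88.362 + 13.397(149.0909) + 4.799(162.56) − 5.677(18) = 2763.6723 kcal/day.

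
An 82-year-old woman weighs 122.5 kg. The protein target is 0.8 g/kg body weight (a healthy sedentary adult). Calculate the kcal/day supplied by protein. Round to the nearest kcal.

392 kcal/day

Protein = 0.8 g/kg × 122.5 kg = 98 g/day.
Protein energy = 98 g × 4 kcal/g = 392 kcal/day.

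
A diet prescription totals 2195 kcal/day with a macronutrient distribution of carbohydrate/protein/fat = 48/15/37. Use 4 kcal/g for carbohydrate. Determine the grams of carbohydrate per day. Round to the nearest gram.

263 g/day

Carbohydrate energy = 48% × 2195 = 1053.6 kcal.
At 4 kcal/g: 1053.6 ÷ 4 = 263.4 g.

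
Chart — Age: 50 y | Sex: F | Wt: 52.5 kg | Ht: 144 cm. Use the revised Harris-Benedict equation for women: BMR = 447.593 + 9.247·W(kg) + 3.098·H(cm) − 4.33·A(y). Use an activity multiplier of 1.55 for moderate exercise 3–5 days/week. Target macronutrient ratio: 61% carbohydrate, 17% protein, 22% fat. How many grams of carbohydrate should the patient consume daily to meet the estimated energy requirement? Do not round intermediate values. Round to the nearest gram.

275 g/day

Harris-Benedict: BMR = 447.593 + 9.247(52.5) + 3.098(144) − 4.33(50) = 1162.6725 kcal/day.
TEE = 1162.6725 × 1.55 = 1802.1424 kcal/day.
Carbohydrate energy = 61% × 1802.1424 = 1099.3068 kcal.
Carbohydrate = 1099.3068 ÷ 4 kcal/g = 274.8267 g.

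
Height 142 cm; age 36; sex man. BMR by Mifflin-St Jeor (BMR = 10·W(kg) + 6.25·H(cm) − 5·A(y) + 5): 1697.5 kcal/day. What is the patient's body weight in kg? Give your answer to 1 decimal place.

1697.5 = 10·W + 6.25(142) − 5(36) + 5
10·W = 1697.5 − 712.5 = 985, so W = 98.5 kg.

98.5 kg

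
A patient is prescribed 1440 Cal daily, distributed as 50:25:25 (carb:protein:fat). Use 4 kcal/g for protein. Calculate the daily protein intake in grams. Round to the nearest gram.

Protein energy = 25% × 1440 = 360 kcal.
At 4 kcal/g: 360 ÷ 4 = 90 g.

90 g/day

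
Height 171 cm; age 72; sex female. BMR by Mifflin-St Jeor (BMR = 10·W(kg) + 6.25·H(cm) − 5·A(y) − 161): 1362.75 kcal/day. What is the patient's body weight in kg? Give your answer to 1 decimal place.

81.5 kg

1362.75 = 10·W + 6.25(171) − 5(72) − 161
10·W = 1362.75 − 547.75 = 815, so W = 81.5 kg.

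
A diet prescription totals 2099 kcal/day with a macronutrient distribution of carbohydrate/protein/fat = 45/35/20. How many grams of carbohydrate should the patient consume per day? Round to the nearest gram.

236 g/day

Carbohydrate energy = 45% × 2099 = 944.55 kcal.
At 4 kcal/g: 944.55 ÷ 4 = 236.1375 g.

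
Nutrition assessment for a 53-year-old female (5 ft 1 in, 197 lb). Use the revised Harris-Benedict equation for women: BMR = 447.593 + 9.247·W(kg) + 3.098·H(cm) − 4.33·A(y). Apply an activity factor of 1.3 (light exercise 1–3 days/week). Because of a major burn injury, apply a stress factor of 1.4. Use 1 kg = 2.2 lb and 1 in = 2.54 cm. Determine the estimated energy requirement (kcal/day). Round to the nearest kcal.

2778 kcal/day

Convert to metric: weight = 197 ÷ 2.2 = 89.5455 kg; height = (5×12 + 1) × 2.54 = 61 × 2.54 = 154.94 cm.
Harris-Benedict: BMR = 447.593 + 9.247(89.5455) + 3.098(154.94) − 4.33(53) = 1526.1339 kcal/day.
TEE = BMR × activity factor = 1526.1339 × 1.3 = 1983.9741 kcal/day.
Apply stress factor: 1983.9741 × 1.4 = 2777.5638 kcal/day.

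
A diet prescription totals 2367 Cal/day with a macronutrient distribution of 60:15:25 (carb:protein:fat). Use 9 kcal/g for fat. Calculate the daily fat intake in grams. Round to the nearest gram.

Fat energy = 25% × 2367 = 591.75 kcal.
At 9 kcal/g: 591.75 ÷ 9 = 65.75 g.

66 g/day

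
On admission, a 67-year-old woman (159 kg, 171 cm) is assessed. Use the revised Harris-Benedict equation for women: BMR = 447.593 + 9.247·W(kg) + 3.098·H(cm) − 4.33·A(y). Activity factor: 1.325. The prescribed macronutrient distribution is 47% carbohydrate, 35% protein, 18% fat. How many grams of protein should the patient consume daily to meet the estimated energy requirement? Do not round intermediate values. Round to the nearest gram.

250 g/day

Harris-Benedict: BMR = 447.593 + 9.247(159) + 3.098(171) − 4.33(67) = 2157.514 kcal/day.
TEE = 2157.514 × 1.325 = 2858.7061 kcal/day.
Protein energy = 35% × 2858.7061 = 1000.5471 kcal.
Protein = 1000.5471 ÷ 4 kcal/g = 250.1368 g.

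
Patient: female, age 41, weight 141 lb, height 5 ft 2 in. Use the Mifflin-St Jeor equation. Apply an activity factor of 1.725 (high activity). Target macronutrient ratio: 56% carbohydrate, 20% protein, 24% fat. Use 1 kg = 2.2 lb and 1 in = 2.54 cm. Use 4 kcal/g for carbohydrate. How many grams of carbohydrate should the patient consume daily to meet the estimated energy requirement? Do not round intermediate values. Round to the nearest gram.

Convert to metric: weight = 141 ÷ 2.2 = 64.0909 kg; height = (5×12 + 2) × 2.54 = 62 × 2.54 = 157.48 cm.
Mifflin-St Jeor (female): BMR = 10(64.0909) + 6.25(157.48) − 5(41) − 161 = 640.9091 + 984.25 − 205 − 161 = 1259.1591 kcal/day.
TEE = 1259.1591 × 1.725 = 2172.0494 kcal/day.
Carbohydrate energy = 56% × 2172.0494 = 1216.3477 kcal.
Carbohydrate = 1216.3477 ÷ 4 kcal/g = 304.0869 g.

304 g/day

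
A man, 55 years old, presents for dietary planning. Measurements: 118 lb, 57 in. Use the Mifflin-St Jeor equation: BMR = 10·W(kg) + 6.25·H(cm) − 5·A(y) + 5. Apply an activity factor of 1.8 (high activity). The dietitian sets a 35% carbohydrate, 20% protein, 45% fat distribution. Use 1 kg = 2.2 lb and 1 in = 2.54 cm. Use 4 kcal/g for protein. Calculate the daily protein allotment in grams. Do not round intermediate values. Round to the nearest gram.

105 g/day

Convert to metric: weight = 118 ÷ 2.2 = 53.6364 kg; height = 57 × 2.54 = 144.78 cm.
Mifflin-St Jeor (male): BMR = 10(53.6364) + 6.25(144.78) − 5(55) + 5 = 536.3636 + 904.875 − 275 + 5 = 1171.2386 kcal/day.
TEE = 1171.2386 × 1.8 = 2108.2295 kcal/day.
Protein energy = 20% × 2108.2295 = 421.6459 kcal.
Protein = 421.6459 ÷ 4 kcal/g = 105.4115 g.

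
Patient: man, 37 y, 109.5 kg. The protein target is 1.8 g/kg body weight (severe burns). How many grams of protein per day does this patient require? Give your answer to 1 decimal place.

Protein = 1.8 g/kg × 109.5 kg = 197.1 g/day.

197.1 g/day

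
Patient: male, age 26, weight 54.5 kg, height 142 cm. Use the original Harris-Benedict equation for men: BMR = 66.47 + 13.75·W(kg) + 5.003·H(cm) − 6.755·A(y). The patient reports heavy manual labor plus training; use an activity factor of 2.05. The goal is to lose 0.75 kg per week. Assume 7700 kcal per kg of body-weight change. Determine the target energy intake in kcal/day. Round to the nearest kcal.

1944 kcal/day

Harris-Benedict: BMR = 66.47 + 13.75(54.5) + 5.003(142) − 6.755(26) = 1350.641 kcal/day.
TEE = 1350.641 × 2.05 = 2768.8141 kcal/day.
Required daily deficit = 0.75 × 7700 ÷ 7 = 825 kcal/day.
Target intake = 2768.8141 − 825 = 1943.8141 kcal/day.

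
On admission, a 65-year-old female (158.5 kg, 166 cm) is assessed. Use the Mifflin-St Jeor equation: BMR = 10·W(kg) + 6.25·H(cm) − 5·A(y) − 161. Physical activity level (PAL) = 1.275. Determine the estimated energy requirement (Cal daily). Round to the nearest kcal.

Mifflin-St Jeor (female): BMR = 10(158.5) + 6.25(166) − 5(65) − 161 = 1585 + 1037.5 − 325 − 161 = 2136.5 kcal/day.
TEE = BMR × activity factor = 2136.5 × 1.275 = 2724.0375 kcal/day.

2724 Cal daily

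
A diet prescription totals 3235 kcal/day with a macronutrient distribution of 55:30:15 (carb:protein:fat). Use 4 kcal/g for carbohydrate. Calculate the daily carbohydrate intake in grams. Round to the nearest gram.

445 g/day

Carbohydrate energy = 55% × 3235 = 1779.25 kcal.
At 4 kcal/g: 1779.25 ÷ 4 = 444.8125 g.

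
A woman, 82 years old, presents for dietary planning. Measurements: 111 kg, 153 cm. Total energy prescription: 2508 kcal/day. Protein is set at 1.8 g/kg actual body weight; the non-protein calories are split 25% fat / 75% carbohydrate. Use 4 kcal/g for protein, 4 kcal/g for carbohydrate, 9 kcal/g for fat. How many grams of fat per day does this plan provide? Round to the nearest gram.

Protein = 1.8 × 111 = 199.8 g → 199.8 × 4 = 799.2 kcal.
Non-protein calories = 2508 − 799.2 = 1708.8 kcal.
Fat: 25% × 1708.8 = 427.2 kcal; carbohydrate: 1281.6 kcal.
Fat: 427.2 kcal ÷ 9 kcal/g = 47.4667 g.

47 g/day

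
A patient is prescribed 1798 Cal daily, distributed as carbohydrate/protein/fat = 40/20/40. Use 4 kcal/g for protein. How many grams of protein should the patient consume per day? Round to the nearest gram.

90 g/day

Protein energy = 20% × 1798 = 359.6 kcal.
At 4 kcal/g: 359.6 ÷ 4 = 89.9 g.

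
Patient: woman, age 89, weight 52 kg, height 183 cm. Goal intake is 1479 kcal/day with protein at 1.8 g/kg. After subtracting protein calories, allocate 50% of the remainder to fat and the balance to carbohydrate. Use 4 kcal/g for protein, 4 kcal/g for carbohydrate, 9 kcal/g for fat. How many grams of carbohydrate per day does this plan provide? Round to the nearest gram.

Protein = 1.8 × 52 = 93.6 g → 93.6 × 4 = 374.4 kcal.
Non-protein calories = 1479 − 374.4 = 1104.6 kcal.
Fat: 50% × 1104.6 = 552.3 kcal; carbohydrate: 552.3 kcal.
Carbohydrate: 552.3 kcal ÷ 4 kcal/g = 138.075 g.

138 g/day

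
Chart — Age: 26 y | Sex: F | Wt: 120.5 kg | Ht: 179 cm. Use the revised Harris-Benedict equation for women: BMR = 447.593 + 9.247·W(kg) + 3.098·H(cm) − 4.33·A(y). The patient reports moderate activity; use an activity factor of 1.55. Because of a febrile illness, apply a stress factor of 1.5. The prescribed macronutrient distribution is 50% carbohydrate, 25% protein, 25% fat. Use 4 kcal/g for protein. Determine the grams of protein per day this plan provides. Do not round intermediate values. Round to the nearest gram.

291 g/day

Harris-Benedict: BMR = 447.593 + 9.247(120.5) + 3.098(179) − 4.33(26) = 2003.8185 kcal/day.
TEE = 2003.8185 × 1.55 = 3105.9187 kcal/day.
With stress factor 1.5: 3105.9187 × 1.5 = 4658.878 kcal/day.
Protein energy = 25% × 4658.878 = 1164.7195 kcal.
Protein = 1164.7195 ÷ 4 kcal/g = 291.1799 g.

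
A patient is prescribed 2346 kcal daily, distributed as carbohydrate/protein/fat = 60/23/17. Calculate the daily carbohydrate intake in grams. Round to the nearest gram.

352 g/day

Carbohydrate energy = 60% × 2346 = 1407.6 kcal.
At 4 kcal/g: 1407.6 ÷ 4 = 351.9 g.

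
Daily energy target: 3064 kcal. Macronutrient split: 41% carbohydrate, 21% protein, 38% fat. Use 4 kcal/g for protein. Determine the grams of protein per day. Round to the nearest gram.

161 g/day

Protein energy = 21% × 3064 = 643.44 kcal.
At 4 kcal/g: 643.44 ÷ 4 = 160.86 g.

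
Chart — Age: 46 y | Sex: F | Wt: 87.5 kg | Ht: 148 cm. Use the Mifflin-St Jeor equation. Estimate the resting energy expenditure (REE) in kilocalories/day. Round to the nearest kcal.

Mifflin-St Jeor (female): BMR = 10(87.5) + 6.25(148) − 5(46) − 161 = 875 + 925 − 230 − 161 = 1409 kcal/day.

1409 kilocalories/day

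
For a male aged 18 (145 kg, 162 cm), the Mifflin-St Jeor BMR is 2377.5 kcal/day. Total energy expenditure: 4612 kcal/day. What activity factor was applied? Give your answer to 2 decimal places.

Activity factor = TEE ÷ BMR = 4612 ÷ 2377.5 = 1.94.

1.94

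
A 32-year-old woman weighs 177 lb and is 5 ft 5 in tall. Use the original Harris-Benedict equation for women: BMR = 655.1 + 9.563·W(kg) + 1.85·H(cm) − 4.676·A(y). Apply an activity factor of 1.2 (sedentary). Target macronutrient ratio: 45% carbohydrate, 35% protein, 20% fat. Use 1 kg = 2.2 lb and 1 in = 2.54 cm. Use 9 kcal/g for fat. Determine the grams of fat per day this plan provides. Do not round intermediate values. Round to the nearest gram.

42 g/day

Convert to metric: weight = 177 ÷ 2.2 = 80.4545 kg; height = (5×12 + 5) × 2.54 = 65 × 2.54 = 165.1 cm.
Harris-Benedict: BMR = 655.1 + 9.563(80.4545) + 1.85(165.1) − 4.676(32) = 1580.2898 kcal/day.
TEE = 1580.2898 × 1.2 = 1896.3478 kcal/day.
Fat energy = 20% × 1896.3478 = 379.2696 kcal.
Fat = 379.2696 ÷ 9 kcal/g = 42.1411 g.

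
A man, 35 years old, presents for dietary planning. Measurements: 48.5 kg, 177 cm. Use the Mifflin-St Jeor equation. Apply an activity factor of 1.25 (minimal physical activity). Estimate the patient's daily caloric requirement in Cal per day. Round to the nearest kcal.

Mifflin-St Jeor (male): BMR = 10(48.5) + 6.25(177) − 5(35) + 5 = 485 + 1106.25 − 175 + 5 = 1421.25 kcal/day.
TEE = BMR × activity factor = 1421.25 × 1.25 = 1776.5625 kcal/day.

1777 Cal per day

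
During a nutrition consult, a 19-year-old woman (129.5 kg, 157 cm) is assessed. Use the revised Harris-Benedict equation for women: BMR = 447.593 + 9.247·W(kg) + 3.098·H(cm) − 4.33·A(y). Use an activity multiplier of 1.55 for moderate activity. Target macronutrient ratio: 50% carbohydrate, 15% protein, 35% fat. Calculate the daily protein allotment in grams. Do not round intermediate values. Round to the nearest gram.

Harris-Benedict: BMR = 447.593 + 9.247(129.5) + 3.098(157) − 4.33(19) = 2049.1955 kcal/day.
TEE = 2049.1955 × 1.55 = 3176.253 kcal/day.
Protein energy = 15% × 3176.253 = 476.438 kcal.
Protein = 476.438 ÷ 4 kcal/g = 119.1095 g.

119 g/day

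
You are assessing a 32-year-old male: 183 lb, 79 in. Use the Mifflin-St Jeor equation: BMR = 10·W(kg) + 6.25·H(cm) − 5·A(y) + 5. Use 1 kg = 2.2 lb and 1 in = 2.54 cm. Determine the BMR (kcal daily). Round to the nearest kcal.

Convert to metric: weight = 183 ÷ 2.2 = 83.1818 kg; height = 79 × 2.54 = 200.66 cm.
Mifflin-St Jeor (male): BMR = 10(83.1818) + 6.25(200.66) − 5(32) + 5 = 831.8182 + 1254.125 − 160 + 5 = 1930.9432 kcal/day.

1931 kcal daily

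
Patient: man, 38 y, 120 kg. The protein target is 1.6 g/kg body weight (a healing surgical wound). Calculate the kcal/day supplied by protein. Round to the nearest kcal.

768 kcal/day

Protein = 1.6 g/kg × 120 kg = 192 g/day.
Protein energy = 192 g × 4 kcal/g = 768 kcal/day.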